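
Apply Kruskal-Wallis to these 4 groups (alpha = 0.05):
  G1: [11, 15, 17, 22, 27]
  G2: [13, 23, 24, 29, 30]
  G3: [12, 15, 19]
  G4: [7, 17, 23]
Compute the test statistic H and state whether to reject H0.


Step 1: Combine all N = 16 observations and assign midranks.
sorted (value, group, rank): (7,G4,1), (11,G1,2), (12,G3,3), (13,G2,4), (15,G1,5.5), (15,G3,5.5), (17,G1,7.5), (17,G4,7.5), (19,G3,9), (22,G1,10), (23,G2,11.5), (23,G4,11.5), (24,G2,13), (27,G1,14), (29,G2,15), (30,G2,16)
Step 2: Sum ranks within each group.
R_1 = 39 (n_1 = 5)
R_2 = 59.5 (n_2 = 5)
R_3 = 17.5 (n_3 = 3)
R_4 = 20 (n_4 = 3)
Step 3: H = 12/(N(N+1)) * sum(R_i^2/n_i) - 3(N+1)
     = 12/(16*17) * (39^2/5 + 59.5^2/5 + 17.5^2/3 + 20^2/3) - 3*17
     = 0.044118 * 1247.67 - 51
     = 4.044118.
Step 4: Ties present; correction factor C = 1 - 18/(16^3 - 16) = 0.995588. Corrected H = 4.044118 / 0.995588 = 4.062038.
Step 5: Under H0, H ~ chi^2(3); p-value = 0.254843.
Step 6: alpha = 0.05. fail to reject H0.

H = 4.0620, df = 3, p = 0.254843, fail to reject H0.


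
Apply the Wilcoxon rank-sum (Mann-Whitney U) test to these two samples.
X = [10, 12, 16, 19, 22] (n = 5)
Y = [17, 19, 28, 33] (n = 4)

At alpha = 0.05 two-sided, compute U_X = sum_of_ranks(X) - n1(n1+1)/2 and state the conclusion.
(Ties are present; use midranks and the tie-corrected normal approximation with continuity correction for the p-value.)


Step 1: Combine and sort all 9 observations; assign midranks.
sorted (value, group): (10,X), (12,X), (16,X), (17,Y), (19,X), (19,Y), (22,X), (28,Y), (33,Y)
ranks: 10->1, 12->2, 16->3, 17->4, 19->5.5, 19->5.5, 22->7, 28->8, 33->9
Step 2: Rank sum for X: R1 = 1 + 2 + 3 + 5.5 + 7 = 18.5.
Step 3: U_X = R1 - n1(n1+1)/2 = 18.5 - 5*6/2 = 18.5 - 15 = 3.5.
       U_Y = n1*n2 - U_X = 20 - 3.5 = 16.5.
Step 4: Ties are present, so use the tie-corrected normal approximation (with continuity correction) for the p-value.
Step 5: p-value = 0.139983; compare to alpha = 0.05. fail to reject H0.

U_X = 3.5, p = 0.139983, fail to reject H0 at alpha = 0.05.


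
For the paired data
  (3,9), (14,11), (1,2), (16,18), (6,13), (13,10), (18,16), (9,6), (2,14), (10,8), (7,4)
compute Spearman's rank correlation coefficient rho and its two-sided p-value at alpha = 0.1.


Step 1: Rank x and y separately (midranks; no ties here).
rank(x): 3->3, 14->9, 1->1, 16->10, 6->4, 13->8, 18->11, 9->6, 2->2, 10->7, 7->5
rank(y): 9->5, 11->7, 2->1, 18->11, 13->8, 10->6, 16->10, 6->3, 14->9, 8->4, 4->2
Step 2: d_i = R_x(i) - R_y(i); compute d_i^2.
  (3-5)^2=4, (9-7)^2=4, (1-1)^2=0, (10-11)^2=1, (4-8)^2=16, (8-6)^2=4, (11-10)^2=1, (6-3)^2=9, (2-9)^2=49, (7-4)^2=9, (5-2)^2=9
sum(d^2) = 106.
Step 3: rho = 1 - 6*106 / (11*(11^2 - 1)) = 1 - 636/1320 = 0.518182.
Step 4: Under H0, t = rho * sqrt((n-2)/(1-rho^2)) = 1.8176 ~ t(9).
Step 5: Two-sided p-value from the t-distribution with 9 df = 0.102492.
Step 6: alpha = 0.1. fail to reject H0.

rho = 0.5182, p = 0.102492, fail to reject H0 at alpha = 0.1.


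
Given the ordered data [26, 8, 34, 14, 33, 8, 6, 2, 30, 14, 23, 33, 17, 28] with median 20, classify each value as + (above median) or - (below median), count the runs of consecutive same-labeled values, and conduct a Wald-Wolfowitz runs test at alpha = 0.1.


Step 1: Compute median = 20; label A = above, B = below.
Labels in order: ABABABBBABAABA  (n_A = 7, n_B = 7)
Step 2: Count runs R = 11.
Step 3: Under H0 (random ordering), E[R] = 2*n_A*n_B/(n_A+n_B) + 1 = 2*7*7/14 + 1 = 8.0000.
        Var[R] = 2*n_A*n_B*(2*n_A*n_B - n_A - n_B) / ((n_A+n_B)^2 * (n_A+n_B-1)) = 8232/2548 = 3.2308.
        SD[R] = 1.7974.
Step 4: Continuity-corrected z = (R - 0.5 - E[R]) / SD[R] = (11 - 0.5 - 8.0000) / 1.7974 = 1.3909.
Step 5: Two-sided p-value via normal approximation = 2*(1 - Phi(|z|)) = 0.164264.
Step 6: alpha = 0.1. fail to reject H0.

R = 11, z = 1.3909, p = 0.164264, fail to reject H0.


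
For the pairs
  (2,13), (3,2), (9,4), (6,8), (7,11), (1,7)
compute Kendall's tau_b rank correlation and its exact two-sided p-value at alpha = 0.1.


Step 1: Enumerate the 15 unordered pairs (i,j) with i<j and classify each by sign(x_j-x_i) * sign(y_j-y_i).
  (1,2):dx=+1,dy=-11->D; (1,3):dx=+7,dy=-9->D; (1,4):dx=+4,dy=-5->D; (1,5):dx=+5,dy=-2->D
  (1,6):dx=-1,dy=-6->C; (2,3):dx=+6,dy=+2->C; (2,4):dx=+3,dy=+6->C; (2,5):dx=+4,dy=+9->C
  (2,6):dx=-2,dy=+5->D; (3,4):dx=-3,dy=+4->D; (3,5):dx=-2,dy=+7->D; (3,6):dx=-8,dy=+3->D
  (4,5):dx=+1,dy=+3->C; (4,6):dx=-5,dy=-1->C; (5,6):dx=-6,dy=-4->C
Step 2: C = 7, D = 8, total pairs = 15.
Step 3: tau = (C - D)/(n(n-1)/2) = (7 - 8)/15 = -0.066667.
Step 4: Exact two-sided p-value (enumerate n! = 720 permutations of y under H0): p = 1.000000.
Step 5: alpha = 0.1. fail to reject H0.

tau_b = -0.0667 (C=7, D=8), p = 1.000000, fail to reject H0.


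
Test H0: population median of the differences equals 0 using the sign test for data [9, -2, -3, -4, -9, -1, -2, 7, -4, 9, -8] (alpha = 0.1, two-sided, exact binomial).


Step 1: Discard zero differences. Original n = 11; n_eff = number of nonzero differences = 11.
Nonzero differences (with sign): +9, -2, -3, -4, -9, -1, -2, +7, -4, +9, -8
Step 2: Count signs: positive = 3, negative = 8.
Step 3: Under H0: P(positive) = 0.5, so the number of positives S ~ Bin(11, 0.5).
Step 4: Two-sided exact p-value = sum of Bin(11,0.5) probabilities at or below the observed probability = 0.226562.
Step 5: alpha = 0.1. fail to reject H0.

n_eff = 11, pos = 3, neg = 8, p = 0.226562, fail to reject H0.


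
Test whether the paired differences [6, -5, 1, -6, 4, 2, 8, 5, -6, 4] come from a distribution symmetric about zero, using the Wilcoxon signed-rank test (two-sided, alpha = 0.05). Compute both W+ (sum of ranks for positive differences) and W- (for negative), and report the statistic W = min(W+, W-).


Step 1: Drop any zero differences (none here) and take |d_i|.
|d| = [6, 5, 1, 6, 4, 2, 8, 5, 6, 4]
Step 2: Midrank |d_i| (ties get averaged ranks).
ranks: |6|->8, |5|->5.5, |1|->1, |6|->8, |4|->3.5, |2|->2, |8|->10, |5|->5.5, |6|->8, |4|->3.5
Step 3: Attach original signs; sum ranks with positive sign and with negative sign.
W+ = 8 + 1 + 3.5 + 2 + 10 + 5.5 + 3.5 = 33.5
W- = 5.5 + 8 + 8 = 21.5
(Check: W+ + W- = 55 should equal n(n+1)/2 = 55.)
Step 4: Test statistic W = min(W+, W-) = 21.5.
Step 5: Ties in |d|, so use the tie-corrected normal approximation.
        E[W] = n(n+1)/4 = 10*11/4 = 27.5.
        Tie groups: |d|=4 (t=2), |d|=5 (t=2), |d|=6 (t=3); sum(t^3 - t) = 36.
        Var[W] = n(n+1)(2n+1)/24 - sum(t^3-t)/48 = 2310/24 - 36/48 = 95.5.
        z = (W - E[W]) / sqrt(Var[W]) = (21.5 - 27.5) / 9.7724 = -0.6140.
        Two-sided p = 2*Phi(z) = 0.539233.
Step 6: alpha = 0.05. fail to reject H0.

W+ = 33.5, W- = 21.5, W = min = 21.5, p = 0.539233, fail to reject H0.


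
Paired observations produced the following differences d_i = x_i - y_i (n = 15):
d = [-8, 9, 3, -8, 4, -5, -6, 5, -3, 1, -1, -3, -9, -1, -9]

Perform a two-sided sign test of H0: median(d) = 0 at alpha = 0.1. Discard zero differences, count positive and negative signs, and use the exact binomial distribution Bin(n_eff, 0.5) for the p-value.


Step 1: Discard zero differences. Original n = 15; n_eff = number of nonzero differences = 15.
Nonzero differences (with sign): -8, +9, +3, -8, +4, -5, -6, +5, -3, +1, -1, -3, -9, -1, -9
Step 2: Count signs: positive = 5, negative = 10.
Step 3: Under H0: P(positive) = 0.5, so the number of positives S ~ Bin(15, 0.5).
Step 4: Two-sided exact p-value = sum of Bin(15,0.5) probabilities at or below the observed probability = 0.301758.
Step 5: alpha = 0.1. fail to reject H0.

n_eff = 15, pos = 5, neg = 10, p = 0.301758, fail to reject H0.


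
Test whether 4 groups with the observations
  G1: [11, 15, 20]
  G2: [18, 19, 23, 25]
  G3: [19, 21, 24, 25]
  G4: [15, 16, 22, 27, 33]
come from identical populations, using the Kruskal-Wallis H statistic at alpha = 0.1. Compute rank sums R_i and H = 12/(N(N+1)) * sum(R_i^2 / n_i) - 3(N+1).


Step 1: Combine all N = 16 observations and assign midranks.
sorted (value, group, rank): (11,G1,1), (15,G1,2.5), (15,G4,2.5), (16,G4,4), (18,G2,5), (19,G2,6.5), (19,G3,6.5), (20,G1,8), (21,G3,9), (22,G4,10), (23,G2,11), (24,G3,12), (25,G2,13.5), (25,G3,13.5), (27,G4,15), (33,G4,16)
Step 2: Sum ranks within each group.
R_1 = 11.5 (n_1 = 3)
R_2 = 36 (n_2 = 4)
R_3 = 41 (n_3 = 4)
R_4 = 47.5 (n_4 = 5)
Step 3: H = 12/(N(N+1)) * sum(R_i^2/n_i) - 3(N+1)
     = 12/(16*17) * (11.5^2/3 + 36^2/4 + 41^2/4 + 47.5^2/5) - 3*17
     = 0.044118 * 1239.58 - 51
     = 3.687500.
Step 4: Ties present; correction factor C = 1 - 18/(16^3 - 16) = 0.995588. Corrected H = 3.687500 / 0.995588 = 3.703840.
Step 5: Under H0, H ~ chi^2(3); p-value = 0.295271.
Step 6: alpha = 0.1. fail to reject H0.

H = 3.7038, df = 3, p = 0.295271, fail to reject H0.


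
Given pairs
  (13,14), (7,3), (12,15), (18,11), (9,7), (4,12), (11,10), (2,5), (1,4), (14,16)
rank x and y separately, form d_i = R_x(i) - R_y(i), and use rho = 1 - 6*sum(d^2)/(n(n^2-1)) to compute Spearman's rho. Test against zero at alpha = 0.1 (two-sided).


Step 1: Rank x and y separately (midranks; no ties here).
rank(x): 13->8, 7->4, 12->7, 18->10, 9->5, 4->3, 11->6, 2->2, 1->1, 14->9
rank(y): 14->8, 3->1, 15->9, 11->6, 7->4, 12->7, 10->5, 5->3, 4->2, 16->10
Step 2: d_i = R_x(i) - R_y(i); compute d_i^2.
  (8-8)^2=0, (4-1)^2=9, (7-9)^2=4, (10-6)^2=16, (5-4)^2=1, (3-7)^2=16, (6-5)^2=1, (2-3)^2=1, (1-2)^2=1, (9-10)^2=1
sum(d^2) = 50.
Step 3: rho = 1 - 6*50 / (10*(10^2 - 1)) = 1 - 300/990 = 0.696970.
Step 4: Under H0, t = rho * sqrt((n-2)/(1-rho^2)) = 2.7490 ~ t(8).
Step 5: Two-sided p-value from the t-distribution with 8 df = 0.025097.
Step 6: alpha = 0.1. reject H0.

rho = 0.6970, p = 0.025097, reject H0 at alpha = 0.1.


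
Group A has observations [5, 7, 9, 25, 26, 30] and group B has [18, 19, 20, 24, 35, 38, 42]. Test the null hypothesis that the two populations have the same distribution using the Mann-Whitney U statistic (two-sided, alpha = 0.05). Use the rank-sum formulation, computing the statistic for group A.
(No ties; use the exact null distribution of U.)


Step 1: Combine and sort all 13 observations; assign midranks.
sorted (value, group): (5,X), (7,X), (9,X), (18,Y), (19,Y), (20,Y), (24,Y), (25,X), (26,X), (30,X), (35,Y), (38,Y), (42,Y)
ranks: 5->1, 7->2, 9->3, 18->4, 19->5, 20->6, 24->7, 25->8, 26->9, 30->10, 35->11, 38->12, 42->13
Step 2: Rank sum for X: R1 = 1 + 2 + 3 + 8 + 9 + 10 = 33.
Step 3: U_X = R1 - n1(n1+1)/2 = 33 - 6*7/2 = 33 - 21 = 12.
       U_Y = n1*n2 - U_X = 42 - 12 = 30.
Step 4: No ties, so the exact null distribution of U (based on enumerating the C(13,6) = 1716 equally likely rank assignments) gives the two-sided p-value.
Step 5: p-value = 0.234266; compare to alpha = 0.05. fail to reject H0.

U_X = 12, p = 0.234266, fail to reject H0 at alpha = 0.05.


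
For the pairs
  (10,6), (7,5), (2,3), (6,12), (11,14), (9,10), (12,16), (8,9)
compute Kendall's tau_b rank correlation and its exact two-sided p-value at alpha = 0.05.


Step 1: Enumerate the 28 unordered pairs (i,j) with i<j and classify each by sign(x_j-x_i) * sign(y_j-y_i).
  (1,2):dx=-3,dy=-1->C; (1,3):dx=-8,dy=-3->C; (1,4):dx=-4,dy=+6->D; (1,5):dx=+1,dy=+8->C
  (1,6):dx=-1,dy=+4->D; (1,7):dx=+2,dy=+10->C; (1,8):dx=-2,dy=+3->D; (2,3):dx=-5,dy=-2->C
  (2,4):dx=-1,dy=+7->D; (2,5):dx=+4,dy=+9->C; (2,6):dx=+2,dy=+5->C; (2,7):dx=+5,dy=+11->C
  (2,8):dx=+1,dy=+4->C; (3,4):dx=+4,dy=+9->C; (3,5):dx=+9,dy=+11->C; (3,6):dx=+7,dy=+7->C
  (3,7):dx=+10,dy=+13->C; (3,8):dx=+6,dy=+6->C; (4,5):dx=+5,dy=+2->C; (4,6):dx=+3,dy=-2->D
  (4,7):dx=+6,dy=+4->C; (4,8):dx=+2,dy=-3->D; (5,6):dx=-2,dy=-4->C; (5,7):dx=+1,dy=+2->C
  (5,8):dx=-3,dy=-5->C; (6,7):dx=+3,dy=+6->C; (6,8):dx=-1,dy=-1->C; (7,8):dx=-4,dy=-7->C
Step 2: C = 22, D = 6, total pairs = 28.
Step 3: tau = (C - D)/(n(n-1)/2) = (22 - 6)/28 = 0.571429.
Step 4: Exact two-sided p-value (enumerate n! = 40320 permutations of y under H0): p = 0.061012.
Step 5: alpha = 0.05. fail to reject H0.

tau_b = 0.5714 (C=22, D=6), p = 0.061012, fail to reject H0.


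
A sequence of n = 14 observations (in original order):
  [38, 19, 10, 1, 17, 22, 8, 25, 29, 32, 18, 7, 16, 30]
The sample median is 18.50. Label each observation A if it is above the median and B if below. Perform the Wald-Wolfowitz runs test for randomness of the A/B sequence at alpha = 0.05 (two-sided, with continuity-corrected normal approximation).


Step 1: Compute median = 18.50; label A = above, B = below.
Labels in order: AABBBABAAABBBA  (n_A = 7, n_B = 7)
Step 2: Count runs R = 7.
Step 3: Under H0 (random ordering), E[R] = 2*n_A*n_B/(n_A+n_B) + 1 = 2*7*7/14 + 1 = 8.0000.
        Var[R] = 2*n_A*n_B*(2*n_A*n_B - n_A - n_B) / ((n_A+n_B)^2 * (n_A+n_B-1)) = 8232/2548 = 3.2308.
        SD[R] = 1.7974.
Step 4: Continuity-corrected z = (R + 0.5 - E[R]) / SD[R] = (7 + 0.5 - 8.0000) / 1.7974 = -0.2782.
Step 5: Two-sided p-value via normal approximation = 2*(1 - Phi(|z|)) = 0.780879.
Step 6: alpha = 0.05. fail to reject H0.

R = 7, z = -0.2782, p = 0.780879, fail to reject H0.


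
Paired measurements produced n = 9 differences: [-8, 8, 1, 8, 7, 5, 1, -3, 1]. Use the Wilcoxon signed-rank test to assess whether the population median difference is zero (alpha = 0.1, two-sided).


Step 1: Drop any zero differences (none here) and take |d_i|.
|d| = [8, 8, 1, 8, 7, 5, 1, 3, 1]
Step 2: Midrank |d_i| (ties get averaged ranks).
ranks: |8|->8, |8|->8, |1|->2, |8|->8, |7|->6, |5|->5, |1|->2, |3|->4, |1|->2
Step 3: Attach original signs; sum ranks with positive sign and with negative sign.
W+ = 8 + 2 + 8 + 6 + 5 + 2 + 2 = 33
W- = 8 + 4 = 12
(Check: W+ + W- = 45 should equal n(n+1)/2 = 45.)
Step 4: Test statistic W = min(W+, W-) = 12.
Step 5: Ties in |d|, so use the tie-corrected normal approximation.
        E[W] = n(n+1)/4 = 9*10/4 = 22.5.
        Tie groups: |d|=1 (t=3), |d|=8 (t=3); sum(t^3 - t) = 48.
        Var[W] = n(n+1)(2n+1)/24 - sum(t^3-t)/48 = 1710/24 - 48/48 = 70.25.
        z = (W - E[W]) / sqrt(Var[W]) = (12 - 22.5) / 8.3815 = -1.2528.
        Two-sided p = 2*Phi(z) = 0.210295.
Step 6: alpha = 0.1. fail to reject H0.

W+ = 33, W- = 12, W = min = 12, p = 0.210295, fail to reject H0.


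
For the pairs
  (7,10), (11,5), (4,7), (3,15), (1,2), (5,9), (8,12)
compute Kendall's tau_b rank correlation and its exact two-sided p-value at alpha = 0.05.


Step 1: Enumerate the 21 unordered pairs (i,j) with i<j and classify each by sign(x_j-x_i) * sign(y_j-y_i).
  (1,2):dx=+4,dy=-5->D; (1,3):dx=-3,dy=-3->C; (1,4):dx=-4,dy=+5->D; (1,5):dx=-6,dy=-8->C
  (1,6):dx=-2,dy=-1->C; (1,7):dx=+1,dy=+2->C; (2,3):dx=-7,dy=+2->D; (2,4):dx=-8,dy=+10->D
  (2,5):dx=-10,dy=-3->C; (2,6):dx=-6,dy=+4->D; (2,7):dx=-3,dy=+7->D; (3,4):dx=-1,dy=+8->D
  (3,5):dx=-3,dy=-5->C; (3,6):dx=+1,dy=+2->C; (3,7):dx=+4,dy=+5->C; (4,5):dx=-2,dy=-13->C
  (4,6):dx=+2,dy=-6->D; (4,7):dx=+5,dy=-3->D; (5,6):dx=+4,dy=+7->C; (5,7):dx=+7,dy=+10->C
  (6,7):dx=+3,dy=+3->C
Step 2: C = 12, D = 9, total pairs = 21.
Step 3: tau = (C - D)/(n(n-1)/2) = (12 - 9)/21 = 0.142857.
Step 4: Exact two-sided p-value (enumerate n! = 5040 permutations of y under H0): p = 0.772619.
Step 5: alpha = 0.05. fail to reject H0.

tau_b = 0.1429 (C=12, D=9), p = 0.772619, fail to reject H0.


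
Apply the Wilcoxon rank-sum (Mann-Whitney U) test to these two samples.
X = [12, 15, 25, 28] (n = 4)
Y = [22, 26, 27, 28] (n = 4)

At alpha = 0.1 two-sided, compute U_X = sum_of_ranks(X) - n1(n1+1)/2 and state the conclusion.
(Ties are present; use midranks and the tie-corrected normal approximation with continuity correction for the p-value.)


Step 1: Combine and sort all 8 observations; assign midranks.
sorted (value, group): (12,X), (15,X), (22,Y), (25,X), (26,Y), (27,Y), (28,X), (28,Y)
ranks: 12->1, 15->2, 22->3, 25->4, 26->5, 27->6, 28->7.5, 28->7.5
Step 2: Rank sum for X: R1 = 1 + 2 + 4 + 7.5 = 14.5.
Step 3: U_X = R1 - n1(n1+1)/2 = 14.5 - 4*5/2 = 14.5 - 10 = 4.5.
       U_Y = n1*n2 - U_X = 16 - 4.5 = 11.5.
Step 4: Ties are present, so use the tie-corrected normal approximation (with continuity correction) for the p-value.
Step 5: p-value = 0.383630; compare to alpha = 0.1. fail to reject H0.

U_X = 4.5, p = 0.383630, fail to reject H0 at alpha = 0.1.


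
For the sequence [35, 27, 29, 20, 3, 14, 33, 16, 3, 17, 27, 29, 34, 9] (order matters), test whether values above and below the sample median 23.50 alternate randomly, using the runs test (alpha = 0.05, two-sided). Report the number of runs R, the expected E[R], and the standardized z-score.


Step 1: Compute median = 23.50; label A = above, B = below.
Labels in order: AAABBBABBBAAAB  (n_A = 7, n_B = 7)
Step 2: Count runs R = 6.
Step 3: Under H0 (random ordering), E[R] = 2*n_A*n_B/(n_A+n_B) + 1 = 2*7*7/14 + 1 = 8.0000.
        Var[R] = 2*n_A*n_B*(2*n_A*n_B - n_A - n_B) / ((n_A+n_B)^2 * (n_A+n_B-1)) = 8232/2548 = 3.2308.
        SD[R] = 1.7974.
Step 4: Continuity-corrected z = (R + 0.5 - E[R]) / SD[R] = (6 + 0.5 - 8.0000) / 1.7974 = -0.8345.
Step 5: Two-sided p-value via normal approximation = 2*(1 - Phi(|z|)) = 0.403986.
Step 6: alpha = 0.05. fail to reject H0.

R = 6, z = -0.8345, p = 0.403986, fail to reject H0.


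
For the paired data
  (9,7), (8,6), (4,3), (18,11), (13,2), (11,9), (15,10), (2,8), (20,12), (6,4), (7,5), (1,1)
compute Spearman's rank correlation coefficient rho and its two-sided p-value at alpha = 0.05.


Step 1: Rank x and y separately (midranks; no ties here).
rank(x): 9->7, 8->6, 4->3, 18->11, 13->9, 11->8, 15->10, 2->2, 20->12, 6->4, 7->5, 1->1
rank(y): 7->7, 6->6, 3->3, 11->11, 2->2, 9->9, 10->10, 8->8, 12->12, 4->4, 5->5, 1->1
Step 2: d_i = R_x(i) - R_y(i); compute d_i^2.
  (7-7)^2=0, (6-6)^2=0, (3-3)^2=0, (11-11)^2=0, (9-2)^2=49, (8-9)^2=1, (10-10)^2=0, (2-8)^2=36, (12-12)^2=0, (4-4)^2=0, (5-5)^2=0, (1-1)^2=0
sum(d^2) = 86.
Step 3: rho = 1 - 6*86 / (12*(12^2 - 1)) = 1 - 516/1716 = 0.699301.
Step 4: Under H0, t = rho * sqrt((n-2)/(1-rho^2)) = 3.0936 ~ t(10).
Step 5: Two-sided p-value from the t-distribution with 10 df = 0.011374.
Step 6: alpha = 0.05. reject H0.

rho = 0.6993, p = 0.011374, reject H0 at alpha = 0.05.


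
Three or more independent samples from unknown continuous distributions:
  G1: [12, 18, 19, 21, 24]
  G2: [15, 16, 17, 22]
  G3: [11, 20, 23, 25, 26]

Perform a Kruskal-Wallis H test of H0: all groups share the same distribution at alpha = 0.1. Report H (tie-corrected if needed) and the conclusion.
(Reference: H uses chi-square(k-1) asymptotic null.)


Step 1: Combine all N = 14 observations and assign midranks.
sorted (value, group, rank): (11,G3,1), (12,G1,2), (15,G2,3), (16,G2,4), (17,G2,5), (18,G1,6), (19,G1,7), (20,G3,8), (21,G1,9), (22,G2,10), (23,G3,11), (24,G1,12), (25,G3,13), (26,G3,14)
Step 2: Sum ranks within each group.
R_1 = 36 (n_1 = 5)
R_2 = 22 (n_2 = 4)
R_3 = 47 (n_3 = 5)
Step 3: H = 12/(N(N+1)) * sum(R_i^2/n_i) - 3(N+1)
     = 12/(14*15) * (36^2/5 + 22^2/4 + 47^2/5) - 3*15
     = 0.057143 * 822 - 45
     = 1.971429.
Step 4: No ties, so H is used without correction.
Step 5: Under H0, H ~ chi^2(2); p-value = 0.373173.
Step 6: alpha = 0.1. fail to reject H0.

H = 1.9714, df = 2, p = 0.373173, fail to reject H0.


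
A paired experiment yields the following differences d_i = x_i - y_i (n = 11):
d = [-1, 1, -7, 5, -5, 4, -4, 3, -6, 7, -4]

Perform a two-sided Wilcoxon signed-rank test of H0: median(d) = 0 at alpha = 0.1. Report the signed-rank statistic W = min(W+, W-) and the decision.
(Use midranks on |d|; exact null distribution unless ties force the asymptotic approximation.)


Step 1: Drop any zero differences (none here) and take |d_i|.
|d| = [1, 1, 7, 5, 5, 4, 4, 3, 6, 7, 4]
Step 2: Midrank |d_i| (ties get averaged ranks).
ranks: |1|->1.5, |1|->1.5, |7|->10.5, |5|->7.5, |5|->7.5, |4|->5, |4|->5, |3|->3, |6|->9, |7|->10.5, |4|->5
Step 3: Attach original signs; sum ranks with positive sign and with negative sign.
W+ = 1.5 + 7.5 + 5 + 3 + 10.5 = 27.5
W- = 1.5 + 10.5 + 7.5 + 5 + 9 + 5 = 38.5
(Check: W+ + W- = 66 should equal n(n+1)/2 = 66.)
Step 4: Test statistic W = min(W+, W-) = 27.5.
Step 5: Ties in |d|, so use the tie-corrected normal approximation.
        E[W] = n(n+1)/4 = 11*12/4 = 33.
        Tie groups: |d|=1 (t=2), |d|=4 (t=3), |d|=5 (t=2), |d|=7 (t=2); sum(t^3 - t) = 42.
        Var[W] = n(n+1)(2n+1)/24 - sum(t^3-t)/48 = 3036/24 - 42/48 = 125.625.
        z = (W - E[W]) / sqrt(Var[W]) = (27.5 - 33) / 11.2083 = -0.4907.
        Two-sided p = 2*Phi(z) = 0.623632.
Step 6: alpha = 0.1. fail to reject H0.

W+ = 27.5, W- = 38.5, W = min = 27.5, p = 0.623632, fail to reject H0.


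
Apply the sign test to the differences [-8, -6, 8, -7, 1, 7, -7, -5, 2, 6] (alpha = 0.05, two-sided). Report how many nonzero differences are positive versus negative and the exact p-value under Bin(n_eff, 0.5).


Step 1: Discard zero differences. Original n = 10; n_eff = number of nonzero differences = 10.
Nonzero differences (with sign): -8, -6, +8, -7, +1, +7, -7, -5, +2, +6
Step 2: Count signs: positive = 5, negative = 5.
Step 3: Under H0: P(positive) = 0.5, so the number of positives S ~ Bin(10, 0.5).
Step 4: Two-sided exact p-value = sum of Bin(10,0.5) probabilities at or below the observed probability = 1.000000.
Step 5: alpha = 0.05. fail to reject H0.

n_eff = 10, pos = 5, neg = 5, p = 1.000000, fail to reject H0.


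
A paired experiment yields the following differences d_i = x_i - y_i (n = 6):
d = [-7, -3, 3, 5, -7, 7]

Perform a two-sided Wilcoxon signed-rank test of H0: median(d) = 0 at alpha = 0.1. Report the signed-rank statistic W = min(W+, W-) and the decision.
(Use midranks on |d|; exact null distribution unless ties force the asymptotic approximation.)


Step 1: Drop any zero differences (none here) and take |d_i|.
|d| = [7, 3, 3, 5, 7, 7]
Step 2: Midrank |d_i| (ties get averaged ranks).
ranks: |7|->5, |3|->1.5, |3|->1.5, |5|->3, |7|->5, |7|->5
Step 3: Attach original signs; sum ranks with positive sign and with negative sign.
W+ = 1.5 + 3 + 5 = 9.5
W- = 5 + 1.5 + 5 = 11.5
(Check: W+ + W- = 21 should equal n(n+1)/2 = 21.)
Step 4: Test statistic W = min(W+, W-) = 9.5.
Step 5: Ties in |d|, so use the tie-corrected normal approximation.
        E[W] = n(n+1)/4 = 6*7/4 = 10.5.
        Tie groups: |d|=3 (t=2), |d|=7 (t=3); sum(t^3 - t) = 30.
        Var[W] = n(n+1)(2n+1)/24 - sum(t^3-t)/48 = 546/24 - 30/48 = 22.125.
        z = (W - E[W]) / sqrt(Var[W]) = (9.5 - 10.5) / 4.7037 = -0.2126.
        Two-sided p = 2*Phi(z) = 0.831641.
Step 6: alpha = 0.1. fail to reject H0.

W+ = 9.5, W- = 11.5, W = min = 9.5, p = 0.831641, fail to reject H0.


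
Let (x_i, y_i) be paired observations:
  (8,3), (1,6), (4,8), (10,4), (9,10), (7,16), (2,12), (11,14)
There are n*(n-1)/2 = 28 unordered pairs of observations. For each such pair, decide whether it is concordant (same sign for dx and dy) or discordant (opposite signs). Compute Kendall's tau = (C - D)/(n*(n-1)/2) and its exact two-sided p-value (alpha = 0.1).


Step 1: Enumerate the 28 unordered pairs (i,j) with i<j and classify each by sign(x_j-x_i) * sign(y_j-y_i).
  (1,2):dx=-7,dy=+3->D; (1,3):dx=-4,dy=+5->D; (1,4):dx=+2,dy=+1->C; (1,5):dx=+1,dy=+7->C
  (1,6):dx=-1,dy=+13->D; (1,7):dx=-6,dy=+9->D; (1,8):dx=+3,dy=+11->C; (2,3):dx=+3,dy=+2->C
  (2,4):dx=+9,dy=-2->D; (2,5):dx=+8,dy=+4->C; (2,6):dx=+6,dy=+10->C; (2,7):dx=+1,dy=+6->C
  (2,8):dx=+10,dy=+8->C; (3,4):dx=+6,dy=-4->D; (3,5):dx=+5,dy=+2->C; (3,6):dx=+3,dy=+8->C
  (3,7):dx=-2,dy=+4->D; (3,8):dx=+7,dy=+6->C; (4,5):dx=-1,dy=+6->D; (4,6):dx=-3,dy=+12->D
  (4,7):dx=-8,dy=+8->D; (4,8):dx=+1,dy=+10->C; (5,6):dx=-2,dy=+6->D; (5,7):dx=-7,dy=+2->D
  (5,8):dx=+2,dy=+4->C; (6,7):dx=-5,dy=-4->C; (6,8):dx=+4,dy=-2->D; (7,8):dx=+9,dy=+2->C
Step 2: C = 15, D = 13, total pairs = 28.
Step 3: tau = (C - D)/(n(n-1)/2) = (15 - 13)/28 = 0.071429.
Step 4: Exact two-sided p-value (enumerate n! = 40320 permutations of y under H0): p = 0.904861.
Step 5: alpha = 0.1. fail to reject H0.

tau_b = 0.0714 (C=15, D=13), p = 0.904861, fail to reject H0.


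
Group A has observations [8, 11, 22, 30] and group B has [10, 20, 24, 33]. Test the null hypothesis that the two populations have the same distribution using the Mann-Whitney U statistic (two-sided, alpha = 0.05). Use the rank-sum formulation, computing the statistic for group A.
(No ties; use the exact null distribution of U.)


Step 1: Combine and sort all 8 observations; assign midranks.
sorted (value, group): (8,X), (10,Y), (11,X), (20,Y), (22,X), (24,Y), (30,X), (33,Y)
ranks: 8->1, 10->2, 11->3, 20->4, 22->5, 24->6, 30->7, 33->8
Step 2: Rank sum for X: R1 = 1 + 3 + 5 + 7 = 16.
Step 3: U_X = R1 - n1(n1+1)/2 = 16 - 4*5/2 = 16 - 10 = 6.
       U_Y = n1*n2 - U_X = 16 - 6 = 10.
Step 4: No ties, so the exact null distribution of U (based on enumerating the C(8,4) = 70 equally likely rank assignments) gives the two-sided p-value.
Step 5: p-value = 0.685714; compare to alpha = 0.05. fail to reject H0.

U_X = 6, p = 0.685714, fail to reject H0 at alpha = 0.05.


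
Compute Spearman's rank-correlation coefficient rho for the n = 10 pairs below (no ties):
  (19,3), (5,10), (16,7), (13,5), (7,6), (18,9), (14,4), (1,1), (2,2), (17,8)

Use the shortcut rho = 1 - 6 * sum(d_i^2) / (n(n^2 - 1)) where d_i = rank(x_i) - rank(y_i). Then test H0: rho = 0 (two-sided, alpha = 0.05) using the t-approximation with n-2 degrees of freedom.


Step 1: Rank x and y separately (midranks; no ties here).
rank(x): 19->10, 5->3, 16->7, 13->5, 7->4, 18->9, 14->6, 1->1, 2->2, 17->8
rank(y): 3->3, 10->10, 7->7, 5->5, 6->6, 9->9, 4->4, 1->1, 2->2, 8->8
Step 2: d_i = R_x(i) - R_y(i); compute d_i^2.
  (10-3)^2=49, (3-10)^2=49, (7-7)^2=0, (5-5)^2=0, (4-6)^2=4, (9-9)^2=0, (6-4)^2=4, (1-1)^2=0, (2-2)^2=0, (8-8)^2=0
sum(d^2) = 106.
Step 3: rho = 1 - 6*106 / (10*(10^2 - 1)) = 1 - 636/990 = 0.357576.
Step 4: Under H0, t = rho * sqrt((n-2)/(1-rho^2)) = 1.0830 ~ t(8).
Step 5: Two-sided p-value from the t-distribution with 8 df = 0.310376.
Step 6: alpha = 0.05. fail to reject H0.

rho = 0.3576, p = 0.310376, fail to reject H0 at alpha = 0.05.


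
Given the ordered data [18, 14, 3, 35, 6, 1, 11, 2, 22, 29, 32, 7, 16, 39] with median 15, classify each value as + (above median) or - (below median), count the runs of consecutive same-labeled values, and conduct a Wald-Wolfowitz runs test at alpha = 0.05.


Step 1: Compute median = 15; label A = above, B = below.
Labels in order: ABBABBBBAAABAA  (n_A = 7, n_B = 7)
Step 2: Count runs R = 7.
Step 3: Under H0 (random ordering), E[R] = 2*n_A*n_B/(n_A+n_B) + 1 = 2*7*7/14 + 1 = 8.0000.
        Var[R] = 2*n_A*n_B*(2*n_A*n_B - n_A - n_B) / ((n_A+n_B)^2 * (n_A+n_B-1)) = 8232/2548 = 3.2308.
        SD[R] = 1.7974.
Step 4: Continuity-corrected z = (R + 0.5 - E[R]) / SD[R] = (7 + 0.5 - 8.0000) / 1.7974 = -0.2782.
Step 5: Two-sided p-value via normal approximation = 2*(1 - Phi(|z|)) = 0.780879.
Step 6: alpha = 0.05. fail to reject H0.

R = 7, z = -0.2782, p = 0.780879, fail to reject H0.


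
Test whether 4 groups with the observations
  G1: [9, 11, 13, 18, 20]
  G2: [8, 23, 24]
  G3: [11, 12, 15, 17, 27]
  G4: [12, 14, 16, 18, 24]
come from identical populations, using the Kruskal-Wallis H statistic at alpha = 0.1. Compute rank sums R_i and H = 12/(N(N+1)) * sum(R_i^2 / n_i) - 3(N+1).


Step 1: Combine all N = 18 observations and assign midranks.
sorted (value, group, rank): (8,G2,1), (9,G1,2), (11,G1,3.5), (11,G3,3.5), (12,G3,5.5), (12,G4,5.5), (13,G1,7), (14,G4,8), (15,G3,9), (16,G4,10), (17,G3,11), (18,G1,12.5), (18,G4,12.5), (20,G1,14), (23,G2,15), (24,G2,16.5), (24,G4,16.5), (27,G3,18)
Step 2: Sum ranks within each group.
R_1 = 39 (n_1 = 5)
R_2 = 32.5 (n_2 = 3)
R_3 = 47 (n_3 = 5)
R_4 = 52.5 (n_4 = 5)
Step 3: H = 12/(N(N+1)) * sum(R_i^2/n_i) - 3(N+1)
     = 12/(18*19) * (39^2/5 + 32.5^2/3 + 47^2/5 + 52.5^2/5) - 3*19
     = 0.035088 * 1649.33 - 57
     = 0.871345.
Step 4: Ties present; correction factor C = 1 - 24/(18^3 - 18) = 0.995872. Corrected H = 0.871345 / 0.995872 = 0.874957.
Step 5: Under H0, H ~ chi^2(3); p-value = 0.831467.
Step 6: alpha = 0.1. fail to reject H0.

H = 0.8750, df = 3, p = 0.831467, fail to reject H0.


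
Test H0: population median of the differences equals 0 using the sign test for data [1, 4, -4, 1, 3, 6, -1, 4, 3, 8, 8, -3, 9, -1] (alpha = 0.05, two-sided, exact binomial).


Step 1: Discard zero differences. Original n = 14; n_eff = number of nonzero differences = 14.
Nonzero differences (with sign): +1, +4, -4, +1, +3, +6, -1, +4, +3, +8, +8, -3, +9, -1
Step 2: Count signs: positive = 10, negative = 4.
Step 3: Under H0: P(positive) = 0.5, so the number of positives S ~ Bin(14, 0.5).
Step 4: Two-sided exact p-value = sum of Bin(14,0.5) probabilities at or below the observed probability = 0.179565.
Step 5: alpha = 0.05. fail to reject H0.

n_eff = 14, pos = 10, neg = 4, p = 0.179565, fail to reject H0.


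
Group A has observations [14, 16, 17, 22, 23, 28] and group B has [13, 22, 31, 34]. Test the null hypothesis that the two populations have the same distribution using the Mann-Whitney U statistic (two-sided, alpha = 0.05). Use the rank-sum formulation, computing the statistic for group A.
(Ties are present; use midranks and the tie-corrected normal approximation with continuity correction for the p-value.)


Step 1: Combine and sort all 10 observations; assign midranks.
sorted (value, group): (13,Y), (14,X), (16,X), (17,X), (22,X), (22,Y), (23,X), (28,X), (31,Y), (34,Y)
ranks: 13->1, 14->2, 16->3, 17->4, 22->5.5, 22->5.5, 23->7, 28->8, 31->9, 34->10
Step 2: Rank sum for X: R1 = 2 + 3 + 4 + 5.5 + 7 + 8 = 29.5.
Step 3: U_X = R1 - n1(n1+1)/2 = 29.5 - 6*7/2 = 29.5 - 21 = 8.5.
       U_Y = n1*n2 - U_X = 24 - 8.5 = 15.5.
Step 4: Ties are present, so use the tie-corrected normal approximation (with continuity correction) for the p-value.
Step 5: p-value = 0.521166; compare to alpha = 0.05. fail to reject H0.

U_X = 8.5, p = 0.521166, fail to reject H0 at alpha = 0.05.


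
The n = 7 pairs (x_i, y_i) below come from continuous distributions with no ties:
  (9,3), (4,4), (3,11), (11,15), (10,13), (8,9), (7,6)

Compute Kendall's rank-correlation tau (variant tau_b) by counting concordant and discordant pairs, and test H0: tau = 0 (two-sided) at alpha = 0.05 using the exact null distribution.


Step 1: Enumerate the 21 unordered pairs (i,j) with i<j and classify each by sign(x_j-x_i) * sign(y_j-y_i).
  (1,2):dx=-5,dy=+1->D; (1,3):dx=-6,dy=+8->D; (1,4):dx=+2,dy=+12->C; (1,5):dx=+1,dy=+10->C
  (1,6):dx=-1,dy=+6->D; (1,7):dx=-2,dy=+3->D; (2,3):dx=-1,dy=+7->D; (2,4):dx=+7,dy=+11->C
  (2,5):dx=+6,dy=+9->C; (2,6):dx=+4,dy=+5->C; (2,7):dx=+3,dy=+2->C; (3,4):dx=+8,dy=+4->C
  (3,5):dx=+7,dy=+2->C; (3,6):dx=+5,dy=-2->D; (3,7):dx=+4,dy=-5->D; (4,5):dx=-1,dy=-2->C
  (4,6):dx=-3,dy=-6->C; (4,7):dx=-4,dy=-9->C; (5,6):dx=-2,dy=-4->C; (5,7):dx=-3,dy=-7->C
  (6,7):dx=-1,dy=-3->C
Step 2: C = 14, D = 7, total pairs = 21.
Step 3: tau = (C - D)/(n(n-1)/2) = (14 - 7)/21 = 0.333333.
Step 4: Exact two-sided p-value (enumerate n! = 5040 permutations of y under H0): p = 0.381349.
Step 5: alpha = 0.05. fail to reject H0.

tau_b = 0.3333 (C=14, D=7), p = 0.381349, fail to reject H0.


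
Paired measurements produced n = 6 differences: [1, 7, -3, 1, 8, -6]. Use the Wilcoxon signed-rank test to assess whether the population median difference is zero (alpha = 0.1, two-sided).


Step 1: Drop any zero differences (none here) and take |d_i|.
|d| = [1, 7, 3, 1, 8, 6]
Step 2: Midrank |d_i| (ties get averaged ranks).
ranks: |1|->1.5, |7|->5, |3|->3, |1|->1.5, |8|->6, |6|->4
Step 3: Attach original signs; sum ranks with positive sign and with negative sign.
W+ = 1.5 + 5 + 1.5 + 6 = 14
W- = 3 + 4 = 7
(Check: W+ + W- = 21 should equal n(n+1)/2 = 21.)
Step 4: Test statistic W = min(W+, W-) = 7.
Step 5: Ties in |d|, so use the tie-corrected normal approximation.
        E[W] = n(n+1)/4 = 6*7/4 = 10.5.
        Tie groups: |d|=1 (t=2); sum(t^3 - t) = 6.
        Var[W] = n(n+1)(2n+1)/24 - sum(t^3-t)/48 = 546/24 - 6/48 = 22.625.
        z = (W - E[W]) / sqrt(Var[W]) = (7 - 10.5) / 4.7566 = -0.7358.
        Two-sided p = 2*Phi(z) = 0.461838.
Step 6: alpha = 0.1. fail to reject H0.

W+ = 14, W- = 7, W = min = 7, p = 0.461838, fail to reject H0.


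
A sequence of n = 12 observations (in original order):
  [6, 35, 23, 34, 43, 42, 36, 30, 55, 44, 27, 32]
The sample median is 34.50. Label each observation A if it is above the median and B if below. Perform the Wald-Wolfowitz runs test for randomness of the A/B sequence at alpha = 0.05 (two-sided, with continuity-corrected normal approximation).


Step 1: Compute median = 34.50; label A = above, B = below.
Labels in order: BABBAAABAABB  (n_A = 6, n_B = 6)
Step 2: Count runs R = 7.
Step 3: Under H0 (random ordering), E[R] = 2*n_A*n_B/(n_A+n_B) + 1 = 2*6*6/12 + 1 = 7.0000.
        Var[R] = 2*n_A*n_B*(2*n_A*n_B - n_A - n_B) / ((n_A+n_B)^2 * (n_A+n_B-1)) = 4320/1584 = 2.7273.
        SD[R] = 1.6514.
Step 4: R = E[R], so z = 0 with no continuity correction.
Step 5: Two-sided p-value via normal approximation = 2*(1 - Phi(|z|)) = 1.000000.
Step 6: alpha = 0.05. fail to reject H0.

R = 7, z = 0.0000, p = 1.000000, fail to reject H0.


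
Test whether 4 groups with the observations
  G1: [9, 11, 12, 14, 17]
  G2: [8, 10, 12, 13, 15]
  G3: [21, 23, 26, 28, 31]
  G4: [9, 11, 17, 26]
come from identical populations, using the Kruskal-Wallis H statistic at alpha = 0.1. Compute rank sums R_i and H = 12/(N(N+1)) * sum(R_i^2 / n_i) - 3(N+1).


Step 1: Combine all N = 19 observations and assign midranks.
sorted (value, group, rank): (8,G2,1), (9,G1,2.5), (9,G4,2.5), (10,G2,4), (11,G1,5.5), (11,G4,5.5), (12,G1,7.5), (12,G2,7.5), (13,G2,9), (14,G1,10), (15,G2,11), (17,G1,12.5), (17,G4,12.5), (21,G3,14), (23,G3,15), (26,G3,16.5), (26,G4,16.5), (28,G3,18), (31,G3,19)
Step 2: Sum ranks within each group.
R_1 = 38 (n_1 = 5)
R_2 = 32.5 (n_2 = 5)
R_3 = 82.5 (n_3 = 5)
R_4 = 37 (n_4 = 4)
Step 3: H = 12/(N(N+1)) * sum(R_i^2/n_i) - 3(N+1)
     = 12/(19*20) * (38^2/5 + 32.5^2/5 + 82.5^2/5 + 37^2/4) - 3*20
     = 0.031579 * 2203.55 - 60
     = 9.585789.
Step 4: Ties present; correction factor C = 1 - 30/(19^3 - 19) = 0.995614. Corrected H = 9.585789 / 0.995614 = 9.628018.
Step 5: Under H0, H ~ chi^2(3); p-value = 0.022008.
Step 6: alpha = 0.1. reject H0.

H = 9.6280, df = 3, p = 0.022008, reject H0.


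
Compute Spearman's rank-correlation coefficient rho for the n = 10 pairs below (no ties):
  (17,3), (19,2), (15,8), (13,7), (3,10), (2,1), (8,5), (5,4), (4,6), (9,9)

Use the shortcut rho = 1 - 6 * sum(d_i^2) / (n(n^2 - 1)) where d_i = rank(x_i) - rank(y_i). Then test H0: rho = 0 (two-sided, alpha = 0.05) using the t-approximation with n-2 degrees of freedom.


Step 1: Rank x and y separately (midranks; no ties here).
rank(x): 17->9, 19->10, 15->8, 13->7, 3->2, 2->1, 8->5, 5->4, 4->3, 9->6
rank(y): 3->3, 2->2, 8->8, 7->7, 10->10, 1->1, 5->5, 4->4, 6->6, 9->9
Step 2: d_i = R_x(i) - R_y(i); compute d_i^2.
  (9-3)^2=36, (10-2)^2=64, (8-8)^2=0, (7-7)^2=0, (2-10)^2=64, (1-1)^2=0, (5-5)^2=0, (4-4)^2=0, (3-6)^2=9, (6-9)^2=9
sum(d^2) = 182.
Step 3: rho = 1 - 6*182 / (10*(10^2 - 1)) = 1 - 1092/990 = -0.103030.
Step 4: Under H0, t = rho * sqrt((n-2)/(1-rho^2)) = -0.2930 ~ t(8).
Step 5: Two-sided p-value from the t-distribution with 8 df = 0.776998.
Step 6: alpha = 0.05. fail to reject H0.

rho = -0.1030, p = 0.776998, fail to reject H0 at alpha = 0.05.


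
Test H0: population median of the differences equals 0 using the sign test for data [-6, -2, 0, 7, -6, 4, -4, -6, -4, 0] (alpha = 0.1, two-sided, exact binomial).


Step 1: Discard zero differences. Original n = 10; n_eff = number of nonzero differences = 8.
Nonzero differences (with sign): -6, -2, +7, -6, +4, -4, -6, -4
Step 2: Count signs: positive = 2, negative = 6.
Step 3: Under H0: P(positive) = 0.5, so the number of positives S ~ Bin(8, 0.5).
Step 4: Two-sided exact p-value = sum of Bin(8,0.5) probabilities at or below the observed probability = 0.289062.
Step 5: alpha = 0.1. fail to reject H0.

n_eff = 8, pos = 2, neg = 6, p = 0.289062, fail to reject H0.


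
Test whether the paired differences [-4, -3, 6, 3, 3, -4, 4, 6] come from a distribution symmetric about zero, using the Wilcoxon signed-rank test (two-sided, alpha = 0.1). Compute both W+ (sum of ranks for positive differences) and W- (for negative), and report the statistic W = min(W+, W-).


Step 1: Drop any zero differences (none here) and take |d_i|.
|d| = [4, 3, 6, 3, 3, 4, 4, 6]
Step 2: Midrank |d_i| (ties get averaged ranks).
ranks: |4|->5, |3|->2, |6|->7.5, |3|->2, |3|->2, |4|->5, |4|->5, |6|->7.5
Step 3: Attach original signs; sum ranks with positive sign and with negative sign.
W+ = 7.5 + 2 + 2 + 5 + 7.5 = 24
W- = 5 + 2 + 5 = 12
(Check: W+ + W- = 36 should equal n(n+1)/2 = 36.)
Step 4: Test statistic W = min(W+, W-) = 12.
Step 5: Ties in |d|, so use the tie-corrected normal approximation.
        E[W] = n(n+1)/4 = 8*9/4 = 18.
        Tie groups: |d|=3 (t=3), |d|=4 (t=3), |d|=6 (t=2); sum(t^3 - t) = 54.
        Var[W] = n(n+1)(2n+1)/24 - sum(t^3-t)/48 = 1224/24 - 54/48 = 49.875.
        z = (W - E[W]) / sqrt(Var[W]) = (12 - 18) / 7.0622 = -0.8496.
        Two-sided p = 2*Phi(z) = 0.395553.
Step 6: alpha = 0.1. fail to reject H0.

W+ = 24, W- = 12, W = min = 12, p = 0.395553, fail to reject H0.


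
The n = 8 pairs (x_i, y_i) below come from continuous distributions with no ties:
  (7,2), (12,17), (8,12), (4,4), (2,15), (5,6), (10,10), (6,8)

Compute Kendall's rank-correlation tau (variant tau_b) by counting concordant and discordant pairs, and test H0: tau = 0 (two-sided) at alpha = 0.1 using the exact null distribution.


Step 1: Enumerate the 28 unordered pairs (i,j) with i<j and classify each by sign(x_j-x_i) * sign(y_j-y_i).
  (1,2):dx=+5,dy=+15->C; (1,3):dx=+1,dy=+10->C; (1,4):dx=-3,dy=+2->D; (1,5):dx=-5,dy=+13->D
  (1,6):dx=-2,dy=+4->D; (1,7):dx=+3,dy=+8->C; (1,8):dx=-1,dy=+6->D; (2,3):dx=-4,dy=-5->C
  (2,4):dx=-8,dy=-13->C; (2,5):dx=-10,dy=-2->C; (2,6):dx=-7,dy=-11->C; (2,7):dx=-2,dy=-7->C
  (2,8):dx=-6,dy=-9->C; (3,4):dx=-4,dy=-8->C; (3,5):dx=-6,dy=+3->D; (3,6):dx=-3,dy=-6->C
  (3,7):dx=+2,dy=-2->D; (3,8):dx=-2,dy=-4->C; (4,5):dx=-2,dy=+11->D; (4,6):dx=+1,dy=+2->C
  (4,7):dx=+6,dy=+6->C; (4,8):dx=+2,dy=+4->C; (5,6):dx=+3,dy=-9->D; (5,7):dx=+8,dy=-5->D
  (5,8):dx=+4,dy=-7->D; (6,7):dx=+5,dy=+4->C; (6,8):dx=+1,dy=+2->C; (7,8):dx=-4,dy=-2->C
Step 2: C = 18, D = 10, total pairs = 28.
Step 3: tau = (C - D)/(n(n-1)/2) = (18 - 10)/28 = 0.285714.
Step 4: Exact two-sided p-value (enumerate n! = 40320 permutations of y under H0): p = 0.398760.
Step 5: alpha = 0.1. fail to reject H0.

tau_b = 0.2857 (C=18, D=10), p = 0.398760, fail to reject H0.


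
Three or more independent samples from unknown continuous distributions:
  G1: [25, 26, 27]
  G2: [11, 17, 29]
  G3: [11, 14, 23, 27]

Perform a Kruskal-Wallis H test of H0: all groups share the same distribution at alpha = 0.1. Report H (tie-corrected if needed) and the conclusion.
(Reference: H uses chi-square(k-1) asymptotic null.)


Step 1: Combine all N = 10 observations and assign midranks.
sorted (value, group, rank): (11,G2,1.5), (11,G3,1.5), (14,G3,3), (17,G2,4), (23,G3,5), (25,G1,6), (26,G1,7), (27,G1,8.5), (27,G3,8.5), (29,G2,10)
Step 2: Sum ranks within each group.
R_1 = 21.5 (n_1 = 3)
R_2 = 15.5 (n_2 = 3)
R_3 = 18 (n_3 = 4)
Step 3: H = 12/(N(N+1)) * sum(R_i^2/n_i) - 3(N+1)
     = 12/(10*11) * (21.5^2/3 + 15.5^2/3 + 18^2/4) - 3*11
     = 0.109091 * 315.167 - 33
     = 1.381818.
Step 4: Ties present; correction factor C = 1 - 12/(10^3 - 10) = 0.987879. Corrected H = 1.381818 / 0.987879 = 1.398773.
Step 5: Under H0, H ~ chi^2(2); p-value = 0.496890.
Step 6: alpha = 0.1. fail to reject H0.

H = 1.3988, df = 2, p = 0.496890, fail to reject H0.


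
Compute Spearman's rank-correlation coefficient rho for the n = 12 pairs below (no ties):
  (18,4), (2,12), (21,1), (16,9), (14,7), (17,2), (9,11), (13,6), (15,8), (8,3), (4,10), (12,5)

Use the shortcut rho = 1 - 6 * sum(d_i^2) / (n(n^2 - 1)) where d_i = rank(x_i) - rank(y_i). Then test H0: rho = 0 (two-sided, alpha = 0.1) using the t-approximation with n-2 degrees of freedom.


Step 1: Rank x and y separately (midranks; no ties here).
rank(x): 18->11, 2->1, 21->12, 16->9, 14->7, 17->10, 9->4, 13->6, 15->8, 8->3, 4->2, 12->5
rank(y): 4->4, 12->12, 1->1, 9->9, 7->7, 2->2, 11->11, 6->6, 8->8, 3->3, 10->10, 5->5
Step 2: d_i = R_x(i) - R_y(i); compute d_i^2.
  (11-4)^2=49, (1-12)^2=121, (12-1)^2=121, (9-9)^2=0, (7-7)^2=0, (10-2)^2=64, (4-11)^2=49, (6-6)^2=0, (8-8)^2=0, (3-3)^2=0, (2-10)^2=64, (5-5)^2=0
sum(d^2) = 468.
Step 3: rho = 1 - 6*468 / (12*(12^2 - 1)) = 1 - 2808/1716 = -0.636364.
Step 4: Under H0, t = rho * sqrt((n-2)/(1-rho^2)) = -2.6087 ~ t(10).
Step 5: Two-sided p-value from the t-distribution with 10 df = 0.026097.
Step 6: alpha = 0.1. reject H0.

rho = -0.6364, p = 0.026097, reject H0 at alpha = 0.1.
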